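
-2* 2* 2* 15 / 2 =-60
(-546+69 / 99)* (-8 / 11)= 143960 / 363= 396.58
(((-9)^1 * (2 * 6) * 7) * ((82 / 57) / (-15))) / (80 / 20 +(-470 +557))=984 / 1235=0.80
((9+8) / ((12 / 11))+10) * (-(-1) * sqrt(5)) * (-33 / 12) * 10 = -16885 * sqrt(5) / 24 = -1573.17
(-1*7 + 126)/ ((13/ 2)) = 238/ 13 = 18.31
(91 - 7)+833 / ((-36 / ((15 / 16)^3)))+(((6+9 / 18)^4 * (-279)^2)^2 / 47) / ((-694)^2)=79083093128718602079 / 92720709632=852917254.87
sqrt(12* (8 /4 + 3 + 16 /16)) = 6* sqrt(2) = 8.49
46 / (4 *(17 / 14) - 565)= -322 / 3921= -0.08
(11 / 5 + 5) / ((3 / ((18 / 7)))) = 216 / 35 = 6.17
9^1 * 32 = 288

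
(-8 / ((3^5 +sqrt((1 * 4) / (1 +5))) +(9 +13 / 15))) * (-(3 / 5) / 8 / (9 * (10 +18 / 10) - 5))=170685 / 7279669694 - 225 * sqrt(6) / 7279669694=0.00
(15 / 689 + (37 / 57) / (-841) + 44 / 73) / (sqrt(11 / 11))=1503888118 / 2411087289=0.62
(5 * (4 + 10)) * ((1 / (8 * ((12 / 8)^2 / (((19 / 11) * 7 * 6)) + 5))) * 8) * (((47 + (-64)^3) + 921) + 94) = -19445387360 / 5353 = -3632614.86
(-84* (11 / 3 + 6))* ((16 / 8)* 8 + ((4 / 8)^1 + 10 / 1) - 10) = -13398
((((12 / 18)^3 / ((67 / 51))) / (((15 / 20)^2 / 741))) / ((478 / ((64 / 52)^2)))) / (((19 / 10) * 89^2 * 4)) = 696320 / 44520479523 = 0.00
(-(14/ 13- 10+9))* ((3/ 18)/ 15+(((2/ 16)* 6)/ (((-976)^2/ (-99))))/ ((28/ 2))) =-26658763/ 31206389760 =-0.00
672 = 672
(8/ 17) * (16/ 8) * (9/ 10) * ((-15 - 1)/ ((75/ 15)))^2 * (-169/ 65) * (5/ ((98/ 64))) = -7667712/ 104125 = -73.64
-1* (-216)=216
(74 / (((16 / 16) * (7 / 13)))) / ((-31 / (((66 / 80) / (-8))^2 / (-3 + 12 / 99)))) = 17285697 / 1055488000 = 0.02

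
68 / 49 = 1.39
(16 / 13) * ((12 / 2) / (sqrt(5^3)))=96 * sqrt(5) / 325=0.66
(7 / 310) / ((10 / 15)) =21 / 620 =0.03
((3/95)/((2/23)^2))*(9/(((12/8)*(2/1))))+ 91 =39341/380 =103.53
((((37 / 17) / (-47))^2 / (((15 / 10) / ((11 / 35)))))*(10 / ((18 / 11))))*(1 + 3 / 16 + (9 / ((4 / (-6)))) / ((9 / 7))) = -24681701 / 965262312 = -0.03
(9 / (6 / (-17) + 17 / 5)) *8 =6120 / 259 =23.63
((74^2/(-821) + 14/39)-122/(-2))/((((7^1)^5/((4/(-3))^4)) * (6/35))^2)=0.00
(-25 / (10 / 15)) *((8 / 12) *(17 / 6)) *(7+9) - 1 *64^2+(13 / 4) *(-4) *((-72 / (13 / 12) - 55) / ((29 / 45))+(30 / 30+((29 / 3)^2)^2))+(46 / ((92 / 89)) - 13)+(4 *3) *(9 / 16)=-1092455495 / 9396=-116268.15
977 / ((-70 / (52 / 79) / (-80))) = 406432 / 553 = 734.96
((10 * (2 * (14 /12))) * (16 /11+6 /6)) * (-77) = -4410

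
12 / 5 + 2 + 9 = 13.40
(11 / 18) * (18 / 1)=11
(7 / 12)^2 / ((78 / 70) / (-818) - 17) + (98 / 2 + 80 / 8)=2067008317 / 35045928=58.98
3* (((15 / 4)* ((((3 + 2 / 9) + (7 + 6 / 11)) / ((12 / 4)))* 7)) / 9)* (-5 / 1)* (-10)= 466375 / 297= 1570.29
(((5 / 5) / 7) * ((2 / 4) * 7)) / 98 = 1 / 196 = 0.01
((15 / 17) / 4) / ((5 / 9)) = 27 / 68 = 0.40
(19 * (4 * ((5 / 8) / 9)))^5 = 7737809375 / 1889568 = 4095.02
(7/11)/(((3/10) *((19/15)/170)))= 59500/209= 284.69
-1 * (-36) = 36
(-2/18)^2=0.01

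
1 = 1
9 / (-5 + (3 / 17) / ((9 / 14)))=-459 / 241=-1.90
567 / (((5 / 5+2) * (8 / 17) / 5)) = 16065 / 8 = 2008.12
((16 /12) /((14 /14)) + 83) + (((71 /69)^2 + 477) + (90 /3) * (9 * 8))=12961309 /4761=2722.39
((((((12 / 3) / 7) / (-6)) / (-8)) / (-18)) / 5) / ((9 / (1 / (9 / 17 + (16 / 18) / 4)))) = -17 / 869400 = -0.00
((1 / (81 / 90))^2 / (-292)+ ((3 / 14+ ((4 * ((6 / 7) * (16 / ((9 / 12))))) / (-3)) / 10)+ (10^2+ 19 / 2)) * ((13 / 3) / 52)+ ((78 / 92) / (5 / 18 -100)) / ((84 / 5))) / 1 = 8.93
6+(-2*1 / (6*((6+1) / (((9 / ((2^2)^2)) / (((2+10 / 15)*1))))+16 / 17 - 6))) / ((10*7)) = 5422047 / 903700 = 6.00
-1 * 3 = -3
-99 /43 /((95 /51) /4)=-20196 /4085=-4.94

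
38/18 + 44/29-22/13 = 6569/3393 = 1.94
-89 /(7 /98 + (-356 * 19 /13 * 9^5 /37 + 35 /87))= 52141362 /486477979511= 0.00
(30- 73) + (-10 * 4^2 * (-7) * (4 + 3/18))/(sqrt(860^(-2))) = 12039871/3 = 4013290.33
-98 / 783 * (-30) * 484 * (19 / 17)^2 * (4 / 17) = 684918080 / 1282293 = 534.14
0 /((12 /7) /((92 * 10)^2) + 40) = 0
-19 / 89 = -0.21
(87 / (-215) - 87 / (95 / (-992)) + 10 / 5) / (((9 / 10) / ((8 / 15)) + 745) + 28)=59481424 / 50633575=1.17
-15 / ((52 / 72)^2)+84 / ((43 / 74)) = 841524 / 7267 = 115.80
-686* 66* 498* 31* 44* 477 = -14670000997344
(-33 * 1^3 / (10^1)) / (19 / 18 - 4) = 297 / 265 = 1.12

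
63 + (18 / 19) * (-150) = -1503 / 19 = -79.11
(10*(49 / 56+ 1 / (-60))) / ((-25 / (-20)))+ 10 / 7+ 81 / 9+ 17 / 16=30841 / 1680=18.36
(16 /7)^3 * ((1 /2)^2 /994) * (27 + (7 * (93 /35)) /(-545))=37622784 /464533475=0.08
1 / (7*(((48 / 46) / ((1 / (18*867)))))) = 23 / 2621808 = 0.00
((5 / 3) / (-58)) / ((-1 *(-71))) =-0.00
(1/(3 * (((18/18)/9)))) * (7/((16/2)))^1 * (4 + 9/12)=399/32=12.47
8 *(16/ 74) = 64/ 37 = 1.73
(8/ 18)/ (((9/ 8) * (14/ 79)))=1264/ 567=2.23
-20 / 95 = -4 / 19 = -0.21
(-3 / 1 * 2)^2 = 36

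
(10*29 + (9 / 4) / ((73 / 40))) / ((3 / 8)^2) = 2070.99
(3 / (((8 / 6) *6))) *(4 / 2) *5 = 15 / 4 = 3.75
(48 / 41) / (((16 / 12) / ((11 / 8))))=99 / 82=1.21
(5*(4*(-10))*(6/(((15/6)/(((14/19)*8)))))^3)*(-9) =174795522048/34295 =5096822.34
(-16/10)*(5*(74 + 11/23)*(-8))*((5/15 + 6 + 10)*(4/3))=7162624/69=103806.14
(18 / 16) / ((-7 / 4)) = -9 / 14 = -0.64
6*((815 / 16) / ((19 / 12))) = 7335 / 38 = 193.03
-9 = -9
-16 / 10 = -8 / 5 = -1.60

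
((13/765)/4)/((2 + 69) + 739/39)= 169/3578160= 0.00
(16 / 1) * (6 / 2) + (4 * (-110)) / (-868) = 10526 / 217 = 48.51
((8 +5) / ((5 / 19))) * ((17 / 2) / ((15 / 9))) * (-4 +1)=-37791 / 50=-755.82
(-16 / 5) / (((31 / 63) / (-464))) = 467712 / 155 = 3017.50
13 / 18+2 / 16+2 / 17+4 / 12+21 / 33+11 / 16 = 70607 / 26928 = 2.62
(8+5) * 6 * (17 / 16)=82.88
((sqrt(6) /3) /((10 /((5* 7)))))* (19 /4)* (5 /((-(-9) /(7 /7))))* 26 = 8645* sqrt(6) /108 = 196.07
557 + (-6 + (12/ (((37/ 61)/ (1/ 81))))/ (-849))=467330957/ 848151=551.00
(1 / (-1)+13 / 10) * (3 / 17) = 9 / 170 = 0.05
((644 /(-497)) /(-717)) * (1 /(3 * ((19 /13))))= 1196 /2901699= 0.00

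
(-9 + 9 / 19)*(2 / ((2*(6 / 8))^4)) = -64 / 19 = -3.37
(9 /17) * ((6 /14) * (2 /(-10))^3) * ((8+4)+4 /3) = -72 /2975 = -0.02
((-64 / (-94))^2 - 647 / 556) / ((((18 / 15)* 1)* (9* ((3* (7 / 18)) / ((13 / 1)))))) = -55892135 / 77376852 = -0.72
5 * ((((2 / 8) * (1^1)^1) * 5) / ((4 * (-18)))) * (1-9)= 25 / 36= 0.69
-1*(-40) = 40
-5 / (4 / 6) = -15 / 2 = -7.50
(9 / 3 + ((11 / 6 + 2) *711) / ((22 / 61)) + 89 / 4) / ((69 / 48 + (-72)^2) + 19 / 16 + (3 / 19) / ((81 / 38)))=18015588 / 12323597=1.46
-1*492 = -492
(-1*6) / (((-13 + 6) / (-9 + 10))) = 6 / 7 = 0.86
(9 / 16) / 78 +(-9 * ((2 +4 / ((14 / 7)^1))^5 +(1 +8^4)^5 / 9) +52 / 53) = -25450658289974270918913 / 22048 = -1154329566852969472.01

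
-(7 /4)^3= -343 /64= -5.36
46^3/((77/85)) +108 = 8281876/77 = 107556.83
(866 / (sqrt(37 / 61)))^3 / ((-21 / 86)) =-3407077106416*sqrt(2257) / 28749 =-5630215252.60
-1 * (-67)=67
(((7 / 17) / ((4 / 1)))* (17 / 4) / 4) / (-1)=-7 / 64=-0.11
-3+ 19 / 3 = 10 / 3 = 3.33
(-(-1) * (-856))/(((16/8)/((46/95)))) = -19688/95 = -207.24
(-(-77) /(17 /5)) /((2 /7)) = 2695 /34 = 79.26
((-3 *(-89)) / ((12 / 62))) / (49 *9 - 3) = 2759 / 876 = 3.15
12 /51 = 4 /17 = 0.24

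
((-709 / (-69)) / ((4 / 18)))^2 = 4524129 / 2116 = 2138.06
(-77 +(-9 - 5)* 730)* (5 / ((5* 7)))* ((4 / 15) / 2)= -2942 / 15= -196.13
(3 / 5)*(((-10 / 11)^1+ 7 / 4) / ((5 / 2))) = 111 / 550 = 0.20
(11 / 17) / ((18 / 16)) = 88 / 153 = 0.58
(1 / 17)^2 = 1 / 289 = 0.00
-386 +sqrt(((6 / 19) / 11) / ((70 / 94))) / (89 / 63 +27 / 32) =-386 +288 *sqrt(2062830) / 4753705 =-385.91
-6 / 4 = -1.50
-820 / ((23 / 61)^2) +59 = -3020009 / 529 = -5708.90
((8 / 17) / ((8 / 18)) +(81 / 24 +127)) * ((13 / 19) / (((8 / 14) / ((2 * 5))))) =8133125 / 5168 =1573.75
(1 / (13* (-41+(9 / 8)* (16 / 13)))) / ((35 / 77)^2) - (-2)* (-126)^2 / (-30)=-13627021 / 12875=-1058.41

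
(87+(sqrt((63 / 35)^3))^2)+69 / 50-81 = 3303 / 250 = 13.21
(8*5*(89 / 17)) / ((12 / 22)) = 19580 / 51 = 383.92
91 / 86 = 1.06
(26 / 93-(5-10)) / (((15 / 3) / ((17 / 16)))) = 8347 / 7440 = 1.12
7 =7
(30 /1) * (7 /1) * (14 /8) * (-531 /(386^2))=-390285 /297992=-1.31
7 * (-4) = -28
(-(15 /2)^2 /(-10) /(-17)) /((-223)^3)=45 /1508181112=0.00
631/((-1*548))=-631/548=-1.15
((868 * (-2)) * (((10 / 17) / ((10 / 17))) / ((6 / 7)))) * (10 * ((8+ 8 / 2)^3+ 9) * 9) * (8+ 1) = -2849583240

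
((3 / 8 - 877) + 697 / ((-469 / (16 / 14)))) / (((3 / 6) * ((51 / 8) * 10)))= -7689429 / 279055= -27.56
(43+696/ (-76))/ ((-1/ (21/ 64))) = -13503/ 1216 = -11.10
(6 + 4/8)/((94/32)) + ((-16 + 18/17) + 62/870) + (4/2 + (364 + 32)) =133931689/347565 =385.34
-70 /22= -3.18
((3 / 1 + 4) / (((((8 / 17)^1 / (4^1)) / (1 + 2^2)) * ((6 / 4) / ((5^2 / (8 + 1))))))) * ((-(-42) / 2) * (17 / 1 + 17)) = 3540250 / 9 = 393361.11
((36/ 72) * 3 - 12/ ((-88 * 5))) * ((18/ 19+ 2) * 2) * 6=54.02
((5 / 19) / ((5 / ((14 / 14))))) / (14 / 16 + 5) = 8 / 893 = 0.01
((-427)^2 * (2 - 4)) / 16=-182329 / 8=-22791.12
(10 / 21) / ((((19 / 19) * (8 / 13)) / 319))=20735 / 84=246.85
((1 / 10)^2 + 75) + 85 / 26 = 101763 / 1300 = 78.28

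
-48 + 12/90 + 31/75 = -3559/75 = -47.45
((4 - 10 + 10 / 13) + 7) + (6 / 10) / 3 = 128 / 65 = 1.97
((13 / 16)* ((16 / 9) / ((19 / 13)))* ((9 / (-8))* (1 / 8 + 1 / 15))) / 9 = -3887 / 164160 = -0.02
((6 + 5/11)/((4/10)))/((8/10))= 1775/88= 20.17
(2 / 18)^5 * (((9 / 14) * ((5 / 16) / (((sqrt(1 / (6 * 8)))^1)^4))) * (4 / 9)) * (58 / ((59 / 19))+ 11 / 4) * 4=809120 / 2709693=0.30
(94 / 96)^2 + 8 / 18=3233 / 2304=1.40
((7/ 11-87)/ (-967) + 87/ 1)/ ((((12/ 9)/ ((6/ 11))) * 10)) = 8337321/ 2340140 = 3.56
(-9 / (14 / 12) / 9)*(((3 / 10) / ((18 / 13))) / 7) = -13 / 490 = -0.03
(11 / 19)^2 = 121 / 361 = 0.34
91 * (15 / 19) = 1365 / 19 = 71.84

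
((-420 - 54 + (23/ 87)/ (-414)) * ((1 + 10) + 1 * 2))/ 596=-9649705/ 933336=-10.34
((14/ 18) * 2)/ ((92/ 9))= 0.15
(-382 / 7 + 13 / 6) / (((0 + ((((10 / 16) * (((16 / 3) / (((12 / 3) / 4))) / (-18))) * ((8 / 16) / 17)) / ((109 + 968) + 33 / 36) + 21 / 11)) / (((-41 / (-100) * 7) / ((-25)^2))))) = -130967394987 / 1039001125000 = -0.13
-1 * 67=-67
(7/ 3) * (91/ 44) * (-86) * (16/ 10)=-109564/ 165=-664.02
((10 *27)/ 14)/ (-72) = -15/ 56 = -0.27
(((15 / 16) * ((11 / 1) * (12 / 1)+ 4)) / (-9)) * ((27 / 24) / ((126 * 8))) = -85 / 5376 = -0.02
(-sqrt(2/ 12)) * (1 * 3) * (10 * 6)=-30 * sqrt(6)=-73.48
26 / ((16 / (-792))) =-1287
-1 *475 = -475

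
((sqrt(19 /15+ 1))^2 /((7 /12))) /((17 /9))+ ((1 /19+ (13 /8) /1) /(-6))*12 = -3453 /2660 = -1.30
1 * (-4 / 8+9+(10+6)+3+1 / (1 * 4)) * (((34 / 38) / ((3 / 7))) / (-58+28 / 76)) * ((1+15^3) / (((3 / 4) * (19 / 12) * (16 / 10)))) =-7432264 / 4161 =-1786.17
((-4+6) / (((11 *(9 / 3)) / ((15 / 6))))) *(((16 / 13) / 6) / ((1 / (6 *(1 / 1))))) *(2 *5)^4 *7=5600000 / 429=13053.61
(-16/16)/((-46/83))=83/46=1.80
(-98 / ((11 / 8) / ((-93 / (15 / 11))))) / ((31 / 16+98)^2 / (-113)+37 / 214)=-10746867712 / 195030385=-55.10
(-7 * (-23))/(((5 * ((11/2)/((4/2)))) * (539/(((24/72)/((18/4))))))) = 0.00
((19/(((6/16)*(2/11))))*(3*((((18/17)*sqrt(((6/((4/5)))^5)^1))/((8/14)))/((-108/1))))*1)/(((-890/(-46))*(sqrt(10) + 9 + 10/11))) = -201725755*sqrt(30)/86107856 + 101788225*sqrt(3)/43053928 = -8.74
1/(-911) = -1/911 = -0.00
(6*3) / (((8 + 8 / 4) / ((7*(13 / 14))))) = 11.70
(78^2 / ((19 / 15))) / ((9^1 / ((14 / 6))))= 23660 / 19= 1245.26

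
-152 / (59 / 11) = -28.34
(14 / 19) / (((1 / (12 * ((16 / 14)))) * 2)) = 96 / 19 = 5.05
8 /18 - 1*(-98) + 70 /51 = 15272 /153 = 99.82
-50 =-50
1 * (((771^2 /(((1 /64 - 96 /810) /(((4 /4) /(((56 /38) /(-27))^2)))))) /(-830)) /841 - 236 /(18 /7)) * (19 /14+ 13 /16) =248121477679959 /42569638762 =5828.60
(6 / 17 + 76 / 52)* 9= 3609 / 221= 16.33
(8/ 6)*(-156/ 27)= -208/ 27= -7.70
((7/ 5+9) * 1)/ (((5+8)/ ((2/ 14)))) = 4/ 35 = 0.11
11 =11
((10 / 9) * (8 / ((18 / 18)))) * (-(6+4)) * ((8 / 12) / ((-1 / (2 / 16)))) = 200 / 27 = 7.41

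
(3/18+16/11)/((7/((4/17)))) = 214/3927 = 0.05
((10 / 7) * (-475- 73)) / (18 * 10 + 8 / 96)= -65760 / 15127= -4.35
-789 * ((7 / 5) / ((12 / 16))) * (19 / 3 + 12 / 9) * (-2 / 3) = 338744 / 45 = 7527.64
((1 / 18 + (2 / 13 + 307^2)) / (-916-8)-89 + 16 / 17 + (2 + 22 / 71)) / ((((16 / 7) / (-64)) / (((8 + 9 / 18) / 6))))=48997697989 / 6579144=7447.43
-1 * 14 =-14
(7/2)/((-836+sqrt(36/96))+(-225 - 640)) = -15876/7715735 - 7* sqrt(6)/23147205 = -0.00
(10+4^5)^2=1069156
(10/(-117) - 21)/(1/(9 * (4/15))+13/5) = -49340/7059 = -6.99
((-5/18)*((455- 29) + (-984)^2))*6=-1614470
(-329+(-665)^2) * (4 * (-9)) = -15908256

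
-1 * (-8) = 8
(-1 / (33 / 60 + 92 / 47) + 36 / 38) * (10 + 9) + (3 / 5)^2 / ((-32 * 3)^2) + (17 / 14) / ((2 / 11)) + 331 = 147029027699 / 422374400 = 348.10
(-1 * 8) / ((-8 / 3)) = 3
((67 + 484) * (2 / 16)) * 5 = 2755 / 8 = 344.38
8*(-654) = -5232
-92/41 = -2.24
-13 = -13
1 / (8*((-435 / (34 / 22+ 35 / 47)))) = -0.00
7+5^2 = 32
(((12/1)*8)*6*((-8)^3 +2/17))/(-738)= 278464/697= 399.52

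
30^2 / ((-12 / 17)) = -1275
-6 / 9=-0.67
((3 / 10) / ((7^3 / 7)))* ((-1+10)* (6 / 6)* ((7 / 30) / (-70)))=-9 / 49000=-0.00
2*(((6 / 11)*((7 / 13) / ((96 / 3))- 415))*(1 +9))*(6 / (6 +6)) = -2589495 / 1144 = -2263.54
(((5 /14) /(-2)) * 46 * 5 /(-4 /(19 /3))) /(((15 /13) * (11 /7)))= 28405 /792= 35.86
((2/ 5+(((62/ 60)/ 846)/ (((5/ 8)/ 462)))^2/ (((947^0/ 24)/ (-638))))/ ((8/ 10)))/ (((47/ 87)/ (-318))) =357573595041521/ 38933625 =9184184.49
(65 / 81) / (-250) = -13 / 4050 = -0.00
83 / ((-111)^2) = 83 / 12321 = 0.01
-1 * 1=-1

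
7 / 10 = 0.70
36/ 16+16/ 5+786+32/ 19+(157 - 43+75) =373211/ 380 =982.13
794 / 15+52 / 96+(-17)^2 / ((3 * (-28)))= 42029 / 840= 50.03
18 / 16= 9 / 8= 1.12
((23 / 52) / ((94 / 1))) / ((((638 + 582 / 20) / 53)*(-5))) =-0.00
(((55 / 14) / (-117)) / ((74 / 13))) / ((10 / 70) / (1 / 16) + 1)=-55 / 30636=-0.00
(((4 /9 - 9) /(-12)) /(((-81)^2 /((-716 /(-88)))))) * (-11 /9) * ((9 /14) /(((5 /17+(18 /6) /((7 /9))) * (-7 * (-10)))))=-33473 /14001698880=-0.00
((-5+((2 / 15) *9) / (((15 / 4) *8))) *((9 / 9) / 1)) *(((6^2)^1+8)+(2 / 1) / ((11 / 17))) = -64232 / 275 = -233.57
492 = 492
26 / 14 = 13 / 7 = 1.86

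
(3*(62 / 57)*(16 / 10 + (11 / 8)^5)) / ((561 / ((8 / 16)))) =0.02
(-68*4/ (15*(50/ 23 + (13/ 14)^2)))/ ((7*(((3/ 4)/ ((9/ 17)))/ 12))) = -494592/ 68435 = -7.23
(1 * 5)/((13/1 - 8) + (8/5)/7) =175/183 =0.96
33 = 33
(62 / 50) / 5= 31 / 125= 0.25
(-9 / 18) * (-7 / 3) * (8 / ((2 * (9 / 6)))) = 28 / 9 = 3.11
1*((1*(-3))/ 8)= -3/ 8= -0.38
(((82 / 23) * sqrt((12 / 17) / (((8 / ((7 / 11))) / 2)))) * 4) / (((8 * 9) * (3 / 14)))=574 * sqrt(3927) / 116127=0.31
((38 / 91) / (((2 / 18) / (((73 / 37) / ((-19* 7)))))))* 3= -3942 / 23569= -0.17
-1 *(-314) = 314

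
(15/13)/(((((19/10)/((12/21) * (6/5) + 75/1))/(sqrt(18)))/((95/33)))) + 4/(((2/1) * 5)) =2/5 + 397350 * sqrt(2)/1001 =561.78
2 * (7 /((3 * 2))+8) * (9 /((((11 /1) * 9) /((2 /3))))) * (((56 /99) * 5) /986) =1400 /439263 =0.00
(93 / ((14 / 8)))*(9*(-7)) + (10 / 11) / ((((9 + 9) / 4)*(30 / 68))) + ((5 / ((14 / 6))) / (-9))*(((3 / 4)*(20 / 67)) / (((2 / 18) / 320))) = -487673180 / 139293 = -3501.06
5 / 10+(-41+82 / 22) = -809 / 22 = -36.77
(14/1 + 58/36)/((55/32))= 4496/495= 9.08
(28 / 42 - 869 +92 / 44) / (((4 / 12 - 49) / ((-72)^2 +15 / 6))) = 13478299 / 146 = 92317.12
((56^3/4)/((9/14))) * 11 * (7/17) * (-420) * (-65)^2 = -27994814848000/51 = -548917938196.08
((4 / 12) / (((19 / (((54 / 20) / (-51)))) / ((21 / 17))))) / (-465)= 21 / 8511050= 0.00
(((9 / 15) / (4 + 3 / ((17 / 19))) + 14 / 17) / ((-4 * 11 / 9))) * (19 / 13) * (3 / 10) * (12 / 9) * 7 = -11511549 / 15193750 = -0.76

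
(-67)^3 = -300763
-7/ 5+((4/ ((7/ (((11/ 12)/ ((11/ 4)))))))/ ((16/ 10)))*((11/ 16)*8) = -313/ 420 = -0.75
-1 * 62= -62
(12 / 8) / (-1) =-3 / 2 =-1.50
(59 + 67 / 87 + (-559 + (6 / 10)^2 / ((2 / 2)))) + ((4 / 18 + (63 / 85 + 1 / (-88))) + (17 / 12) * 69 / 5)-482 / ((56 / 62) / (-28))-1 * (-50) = 141673368869 / 9761400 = 14513.63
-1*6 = -6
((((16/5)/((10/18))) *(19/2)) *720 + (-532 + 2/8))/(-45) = -259111/300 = -863.70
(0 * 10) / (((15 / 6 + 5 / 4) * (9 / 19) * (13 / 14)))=0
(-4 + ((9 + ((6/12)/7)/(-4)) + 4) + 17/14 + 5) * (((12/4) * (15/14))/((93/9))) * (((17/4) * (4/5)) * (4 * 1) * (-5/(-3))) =651015/6076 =107.15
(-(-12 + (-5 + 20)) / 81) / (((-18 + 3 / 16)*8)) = 2 / 7695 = 0.00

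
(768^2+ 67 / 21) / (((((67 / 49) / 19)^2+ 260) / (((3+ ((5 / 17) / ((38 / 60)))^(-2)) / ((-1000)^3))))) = -263537164296883057 / 15211958557500000000000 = -0.00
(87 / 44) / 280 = 87 / 12320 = 0.01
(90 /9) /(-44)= -5 /22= -0.23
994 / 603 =1.65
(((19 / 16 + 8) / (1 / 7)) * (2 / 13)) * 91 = 7203 / 8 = 900.38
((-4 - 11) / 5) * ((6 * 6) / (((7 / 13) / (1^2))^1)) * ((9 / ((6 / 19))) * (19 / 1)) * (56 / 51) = -119257.41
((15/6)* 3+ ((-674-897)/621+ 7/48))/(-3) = -50833/29808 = -1.71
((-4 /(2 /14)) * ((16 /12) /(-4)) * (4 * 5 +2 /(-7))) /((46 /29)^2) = 1682 /23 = 73.13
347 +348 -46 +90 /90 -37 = 613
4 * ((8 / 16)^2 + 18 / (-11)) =-61 / 11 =-5.55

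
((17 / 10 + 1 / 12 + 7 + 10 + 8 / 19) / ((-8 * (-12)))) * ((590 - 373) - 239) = -4.40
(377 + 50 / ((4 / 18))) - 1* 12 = 590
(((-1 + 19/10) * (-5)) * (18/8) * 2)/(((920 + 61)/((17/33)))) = -51/4796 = -0.01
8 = 8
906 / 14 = 453 / 7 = 64.71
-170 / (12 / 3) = -85 / 2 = -42.50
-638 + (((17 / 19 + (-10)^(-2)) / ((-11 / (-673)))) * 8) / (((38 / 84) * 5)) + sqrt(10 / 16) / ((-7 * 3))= -219508742 / 496375 - sqrt(10) / 84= -442.26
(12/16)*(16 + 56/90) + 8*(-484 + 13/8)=-57698/15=-3846.53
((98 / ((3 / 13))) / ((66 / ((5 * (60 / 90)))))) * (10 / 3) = 63700 / 891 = 71.49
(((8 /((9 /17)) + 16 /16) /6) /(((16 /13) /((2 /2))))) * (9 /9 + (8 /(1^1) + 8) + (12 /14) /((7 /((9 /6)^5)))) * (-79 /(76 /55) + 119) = 124511494055 /51480576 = 2418.61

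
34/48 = 17/24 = 0.71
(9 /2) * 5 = 45 /2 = 22.50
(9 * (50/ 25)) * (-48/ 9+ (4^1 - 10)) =-204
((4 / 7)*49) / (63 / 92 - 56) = -368 / 727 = -0.51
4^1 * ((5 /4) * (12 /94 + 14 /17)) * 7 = 26600 /799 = 33.29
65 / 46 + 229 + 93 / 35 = 375243 / 1610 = 233.07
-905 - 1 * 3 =-908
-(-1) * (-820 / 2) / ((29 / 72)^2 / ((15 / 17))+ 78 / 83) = -2646172800 / 7251931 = -364.89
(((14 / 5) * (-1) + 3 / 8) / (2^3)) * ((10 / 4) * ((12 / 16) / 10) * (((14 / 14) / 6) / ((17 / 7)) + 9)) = -17945 / 34816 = -0.52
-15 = -15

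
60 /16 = 15 /4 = 3.75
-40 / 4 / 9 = -10 / 9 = -1.11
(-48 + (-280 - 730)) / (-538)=529 / 269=1.97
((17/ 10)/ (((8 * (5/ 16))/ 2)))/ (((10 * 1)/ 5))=17/ 25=0.68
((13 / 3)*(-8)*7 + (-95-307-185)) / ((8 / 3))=-2489 / 8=-311.12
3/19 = 0.16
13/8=1.62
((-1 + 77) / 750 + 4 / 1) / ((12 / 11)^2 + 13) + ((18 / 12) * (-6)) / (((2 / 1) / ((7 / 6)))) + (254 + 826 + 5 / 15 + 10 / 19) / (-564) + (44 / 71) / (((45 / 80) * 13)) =-21629410875343 / 3184241316750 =-6.79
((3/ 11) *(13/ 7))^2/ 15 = 507/ 29645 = 0.02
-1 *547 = -547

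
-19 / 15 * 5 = -19 / 3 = -6.33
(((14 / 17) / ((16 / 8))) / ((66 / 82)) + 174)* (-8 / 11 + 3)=2447525 / 6171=396.62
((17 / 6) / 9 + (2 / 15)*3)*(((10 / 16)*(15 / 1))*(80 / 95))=5.64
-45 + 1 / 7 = -314 / 7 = -44.86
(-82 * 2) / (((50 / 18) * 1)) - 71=-3251 / 25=-130.04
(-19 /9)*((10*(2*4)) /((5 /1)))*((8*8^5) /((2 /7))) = -278921216 /9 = -30991246.22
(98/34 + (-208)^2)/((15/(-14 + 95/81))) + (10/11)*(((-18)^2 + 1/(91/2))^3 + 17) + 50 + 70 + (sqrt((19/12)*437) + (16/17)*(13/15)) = 30889659.49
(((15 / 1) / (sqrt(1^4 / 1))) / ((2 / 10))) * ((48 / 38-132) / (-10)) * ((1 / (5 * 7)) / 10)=1863 / 665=2.80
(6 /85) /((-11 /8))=-0.05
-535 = -535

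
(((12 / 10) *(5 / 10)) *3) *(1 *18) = 162 / 5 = 32.40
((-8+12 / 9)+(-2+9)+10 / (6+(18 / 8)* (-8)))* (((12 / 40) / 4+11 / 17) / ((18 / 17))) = -491 / 1440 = -0.34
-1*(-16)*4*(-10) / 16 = -40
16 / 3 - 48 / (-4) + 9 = 79 / 3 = 26.33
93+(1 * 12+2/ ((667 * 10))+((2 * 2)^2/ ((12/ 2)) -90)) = 176758/ 10005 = 17.67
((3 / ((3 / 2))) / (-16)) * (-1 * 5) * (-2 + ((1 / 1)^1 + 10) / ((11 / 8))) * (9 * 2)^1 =135 / 2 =67.50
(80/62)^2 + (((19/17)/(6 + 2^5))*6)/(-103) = 1.66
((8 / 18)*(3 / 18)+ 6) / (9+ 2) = 0.55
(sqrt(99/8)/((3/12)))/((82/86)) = 14.76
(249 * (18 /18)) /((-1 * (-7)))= 249 /7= 35.57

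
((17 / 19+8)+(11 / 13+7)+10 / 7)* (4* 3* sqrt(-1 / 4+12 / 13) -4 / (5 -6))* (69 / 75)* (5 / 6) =289018 / 5187+144509* sqrt(455) / 22477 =192.86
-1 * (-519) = 519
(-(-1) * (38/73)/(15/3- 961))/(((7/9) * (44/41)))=-7011/10747352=-0.00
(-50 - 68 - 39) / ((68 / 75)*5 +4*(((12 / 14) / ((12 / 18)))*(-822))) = 16485 / 443404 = 0.04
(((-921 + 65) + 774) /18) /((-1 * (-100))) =-41 /900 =-0.05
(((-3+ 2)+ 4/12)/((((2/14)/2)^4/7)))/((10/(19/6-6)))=2285752/45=50794.49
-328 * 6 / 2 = -984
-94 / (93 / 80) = -7520 / 93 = -80.86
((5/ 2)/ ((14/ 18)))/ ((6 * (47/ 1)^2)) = 15/ 61852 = 0.00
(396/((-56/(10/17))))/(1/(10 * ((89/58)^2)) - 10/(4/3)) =3564450/6390419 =0.56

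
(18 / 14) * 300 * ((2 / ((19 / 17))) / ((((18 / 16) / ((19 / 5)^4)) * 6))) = 21321.69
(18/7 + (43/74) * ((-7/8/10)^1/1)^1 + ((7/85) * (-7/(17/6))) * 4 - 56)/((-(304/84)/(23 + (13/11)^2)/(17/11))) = 719798777217/1272542480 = 565.64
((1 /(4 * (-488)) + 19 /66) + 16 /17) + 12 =14486207 /1095072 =13.23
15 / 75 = 1 / 5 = 0.20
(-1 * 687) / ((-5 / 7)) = 4809 / 5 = 961.80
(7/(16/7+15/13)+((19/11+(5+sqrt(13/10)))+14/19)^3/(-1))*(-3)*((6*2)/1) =662182677*sqrt(130)/1092025+45563191354044/2857479977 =22859.04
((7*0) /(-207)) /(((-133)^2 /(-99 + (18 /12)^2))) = 0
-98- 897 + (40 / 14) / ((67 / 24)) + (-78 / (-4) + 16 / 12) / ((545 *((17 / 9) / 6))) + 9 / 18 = -1726564443 / 1738114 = -993.36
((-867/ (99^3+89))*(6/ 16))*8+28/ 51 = 27038213/ 49489788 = 0.55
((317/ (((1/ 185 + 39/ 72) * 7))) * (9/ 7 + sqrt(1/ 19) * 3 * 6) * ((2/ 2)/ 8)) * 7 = 1583415/ 17003 + 3166830 * sqrt(19)/ 46151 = 392.23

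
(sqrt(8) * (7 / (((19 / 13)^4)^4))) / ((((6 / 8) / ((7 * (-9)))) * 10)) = -391264966199709746508 * sqrt(2) / 1442207067838105838405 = -0.38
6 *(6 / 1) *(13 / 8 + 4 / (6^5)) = 1580 / 27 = 58.52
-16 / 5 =-3.20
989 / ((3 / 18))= 5934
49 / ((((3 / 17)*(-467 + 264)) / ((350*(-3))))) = 41650 / 29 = 1436.21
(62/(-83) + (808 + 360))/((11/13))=1379.48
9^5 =59049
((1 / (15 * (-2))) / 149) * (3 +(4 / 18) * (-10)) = -7 / 40230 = -0.00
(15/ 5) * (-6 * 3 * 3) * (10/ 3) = -540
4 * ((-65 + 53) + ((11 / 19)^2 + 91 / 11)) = -53880 / 3971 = -13.57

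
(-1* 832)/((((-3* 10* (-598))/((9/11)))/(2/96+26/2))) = -125/253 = -0.49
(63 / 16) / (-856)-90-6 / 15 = -6190907 / 68480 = -90.40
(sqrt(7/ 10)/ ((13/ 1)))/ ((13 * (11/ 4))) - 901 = -901 +2 * sqrt(70)/ 9295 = -901.00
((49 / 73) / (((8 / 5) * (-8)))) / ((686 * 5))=-1 / 65408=-0.00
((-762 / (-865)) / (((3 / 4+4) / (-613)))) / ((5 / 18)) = -33631632 / 82175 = -409.27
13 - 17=-4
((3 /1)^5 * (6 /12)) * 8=972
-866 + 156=-710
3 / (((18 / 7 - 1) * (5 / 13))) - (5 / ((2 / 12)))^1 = -25.04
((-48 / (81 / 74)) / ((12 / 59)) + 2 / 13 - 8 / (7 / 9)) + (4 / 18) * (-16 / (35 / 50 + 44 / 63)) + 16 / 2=-1430461418 / 6493851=-220.28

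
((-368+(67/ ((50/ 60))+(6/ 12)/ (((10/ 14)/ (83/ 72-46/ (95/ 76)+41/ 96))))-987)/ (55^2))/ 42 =-18709259/ 1829520000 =-0.01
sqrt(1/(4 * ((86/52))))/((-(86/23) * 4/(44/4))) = -253 * sqrt(1118)/29584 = -0.29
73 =73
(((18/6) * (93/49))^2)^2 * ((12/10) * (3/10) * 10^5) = 218131966116000/5764801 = 37838594.28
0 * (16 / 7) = 0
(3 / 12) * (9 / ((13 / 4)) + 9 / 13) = 45 / 52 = 0.87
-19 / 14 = -1.36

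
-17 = -17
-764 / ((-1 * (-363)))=-764 / 363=-2.10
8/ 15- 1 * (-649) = 9743/ 15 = 649.53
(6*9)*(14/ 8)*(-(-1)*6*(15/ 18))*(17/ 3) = 5355/ 2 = 2677.50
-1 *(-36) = 36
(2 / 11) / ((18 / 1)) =1 / 99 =0.01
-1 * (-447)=447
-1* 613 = -613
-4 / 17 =-0.24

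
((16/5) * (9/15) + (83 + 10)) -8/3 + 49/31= 218164/2325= 93.83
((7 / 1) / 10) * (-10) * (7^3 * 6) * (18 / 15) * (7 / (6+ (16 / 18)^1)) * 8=-21781872 / 155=-140528.21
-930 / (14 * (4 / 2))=-465 / 14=-33.21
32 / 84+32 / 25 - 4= -1228 / 525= -2.34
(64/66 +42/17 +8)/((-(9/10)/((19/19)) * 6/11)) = -32090/1377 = -23.30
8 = 8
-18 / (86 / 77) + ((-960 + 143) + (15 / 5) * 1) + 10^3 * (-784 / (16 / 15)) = -31640695 / 43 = -735830.12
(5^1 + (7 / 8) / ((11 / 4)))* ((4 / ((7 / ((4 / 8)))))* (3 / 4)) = 351 / 308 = 1.14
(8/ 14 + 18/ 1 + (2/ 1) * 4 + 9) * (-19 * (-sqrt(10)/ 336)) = 1577 * sqrt(10)/ 784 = 6.36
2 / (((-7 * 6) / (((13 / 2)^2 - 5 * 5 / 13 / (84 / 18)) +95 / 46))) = -122519 / 58604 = -2.09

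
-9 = -9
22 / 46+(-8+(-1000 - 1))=-23196 / 23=-1008.52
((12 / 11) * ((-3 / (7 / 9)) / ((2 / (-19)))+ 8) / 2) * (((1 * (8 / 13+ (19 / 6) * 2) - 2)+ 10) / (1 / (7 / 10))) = 254.81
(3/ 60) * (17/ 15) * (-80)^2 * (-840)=-304640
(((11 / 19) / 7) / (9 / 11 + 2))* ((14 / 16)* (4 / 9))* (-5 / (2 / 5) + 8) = -121 / 2356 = -0.05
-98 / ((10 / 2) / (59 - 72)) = 1274 / 5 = 254.80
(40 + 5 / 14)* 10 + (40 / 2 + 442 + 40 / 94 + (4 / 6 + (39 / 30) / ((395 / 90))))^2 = 4671283677116848 / 21713531175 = 215132.38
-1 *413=-413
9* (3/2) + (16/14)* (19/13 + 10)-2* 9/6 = 4295/182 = 23.60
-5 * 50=-250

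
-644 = -644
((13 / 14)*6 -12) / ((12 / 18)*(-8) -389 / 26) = 3510 / 11081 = 0.32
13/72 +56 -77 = -1499/72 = -20.82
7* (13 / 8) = 91 / 8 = 11.38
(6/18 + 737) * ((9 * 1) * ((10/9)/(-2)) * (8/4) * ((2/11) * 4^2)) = -707840/33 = -21449.70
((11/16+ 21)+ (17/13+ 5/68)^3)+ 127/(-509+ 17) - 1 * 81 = -4837774203437/84969273792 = -56.94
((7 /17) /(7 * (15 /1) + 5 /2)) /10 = 7 /18275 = 0.00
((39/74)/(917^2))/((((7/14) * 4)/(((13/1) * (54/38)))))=13689/2364579868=0.00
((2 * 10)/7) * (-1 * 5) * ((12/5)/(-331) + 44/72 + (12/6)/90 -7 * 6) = 4108430/6951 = 591.06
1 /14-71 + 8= -881 /14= -62.93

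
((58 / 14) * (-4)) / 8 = -29 / 14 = -2.07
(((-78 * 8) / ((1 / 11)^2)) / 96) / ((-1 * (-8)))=-1573 / 16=-98.31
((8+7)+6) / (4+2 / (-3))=63 / 10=6.30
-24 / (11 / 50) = -1200 / 11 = -109.09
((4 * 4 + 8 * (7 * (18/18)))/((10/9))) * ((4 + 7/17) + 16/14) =214164/595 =359.94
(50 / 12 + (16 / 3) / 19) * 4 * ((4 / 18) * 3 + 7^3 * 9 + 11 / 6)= 54960.58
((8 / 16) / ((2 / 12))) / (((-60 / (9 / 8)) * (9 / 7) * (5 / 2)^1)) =-0.02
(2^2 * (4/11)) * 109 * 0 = 0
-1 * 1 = -1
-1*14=-14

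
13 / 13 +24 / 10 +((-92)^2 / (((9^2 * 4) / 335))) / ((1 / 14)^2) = 694684177 / 405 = 1715269.57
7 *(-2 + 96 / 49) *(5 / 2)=-5 / 7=-0.71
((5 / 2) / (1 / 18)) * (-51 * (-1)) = 2295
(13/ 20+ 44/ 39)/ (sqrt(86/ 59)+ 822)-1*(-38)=196945644921/ 5182485100-1387*sqrt(5074)/ 31094910600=38.00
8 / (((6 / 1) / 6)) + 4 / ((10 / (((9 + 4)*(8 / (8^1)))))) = 66 / 5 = 13.20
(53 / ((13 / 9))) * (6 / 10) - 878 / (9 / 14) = -786101 / 585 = -1343.76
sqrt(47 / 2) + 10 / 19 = 10 / 19 + sqrt(94) / 2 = 5.37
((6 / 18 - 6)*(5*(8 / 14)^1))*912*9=-930240 / 7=-132891.43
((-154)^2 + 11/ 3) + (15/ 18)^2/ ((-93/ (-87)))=26471873/ 1116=23720.32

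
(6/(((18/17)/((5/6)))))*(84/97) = 1190/291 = 4.09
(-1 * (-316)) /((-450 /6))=-316 /75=-4.21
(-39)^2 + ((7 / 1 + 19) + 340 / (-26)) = 19941 / 13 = 1533.92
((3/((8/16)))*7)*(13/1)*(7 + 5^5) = 1710072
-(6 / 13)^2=-36 / 169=-0.21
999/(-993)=-1.01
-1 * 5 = -5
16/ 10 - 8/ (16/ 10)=-17/ 5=-3.40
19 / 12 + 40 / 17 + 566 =116267 / 204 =569.94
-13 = -13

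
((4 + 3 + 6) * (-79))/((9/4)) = -4108/9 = -456.44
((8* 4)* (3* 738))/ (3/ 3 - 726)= -70848/ 725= -97.72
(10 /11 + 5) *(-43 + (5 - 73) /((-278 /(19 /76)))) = -775905 /3058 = -253.73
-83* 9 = -747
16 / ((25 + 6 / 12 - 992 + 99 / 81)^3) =-93312 / 5245349609375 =-0.00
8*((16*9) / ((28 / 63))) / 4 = 648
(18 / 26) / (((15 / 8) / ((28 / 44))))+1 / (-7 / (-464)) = 66.52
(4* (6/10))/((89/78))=936/445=2.10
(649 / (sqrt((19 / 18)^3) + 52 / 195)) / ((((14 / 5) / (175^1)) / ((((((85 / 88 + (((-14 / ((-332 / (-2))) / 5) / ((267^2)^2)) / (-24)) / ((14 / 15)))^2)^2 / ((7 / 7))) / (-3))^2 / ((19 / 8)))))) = -25781519064069328109453240605144299774487934877106752190983315600195122204176500171689880736058012237375122037436875 / 74299867252834195993637130277425722555879406420109817426085587926362526018140821116649643807560102910897514610688 + 128907595320346640547266203025721498872439674385533760954916578000975611020882500858449403680290061186875610187184375 * sqrt(38) / 563114783389901274899144566313121265686664974973463879439806561126115986663804117936713089909929201008907479154688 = 1064.16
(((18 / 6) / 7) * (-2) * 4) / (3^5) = -8 / 567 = -0.01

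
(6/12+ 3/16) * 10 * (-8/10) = -11/2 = -5.50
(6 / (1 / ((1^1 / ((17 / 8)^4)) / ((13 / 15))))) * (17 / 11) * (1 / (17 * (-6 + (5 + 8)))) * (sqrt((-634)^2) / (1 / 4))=934871040 / 83604521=11.18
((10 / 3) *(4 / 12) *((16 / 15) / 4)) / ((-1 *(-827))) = 8 / 22329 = 0.00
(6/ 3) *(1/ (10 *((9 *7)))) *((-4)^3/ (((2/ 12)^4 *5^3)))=-9216/ 4375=-2.11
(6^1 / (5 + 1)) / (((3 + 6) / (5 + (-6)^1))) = -1 / 9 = -0.11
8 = 8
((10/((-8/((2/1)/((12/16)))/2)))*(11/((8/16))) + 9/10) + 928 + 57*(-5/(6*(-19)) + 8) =18611/15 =1240.73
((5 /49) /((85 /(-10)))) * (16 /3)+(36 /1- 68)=-80128 /2499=-32.06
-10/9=-1.11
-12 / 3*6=-24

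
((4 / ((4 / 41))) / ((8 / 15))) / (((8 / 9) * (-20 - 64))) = -1845 / 1792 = -1.03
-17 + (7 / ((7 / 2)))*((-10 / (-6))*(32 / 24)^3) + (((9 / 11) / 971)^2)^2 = -9592132034117542736 / 1054223466436314801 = -9.10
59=59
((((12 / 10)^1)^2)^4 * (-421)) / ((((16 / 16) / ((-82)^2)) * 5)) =-4754663691264 / 1953125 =-2434387.81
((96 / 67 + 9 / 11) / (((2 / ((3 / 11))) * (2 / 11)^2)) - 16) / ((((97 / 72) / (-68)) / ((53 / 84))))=9728097 / 45493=213.84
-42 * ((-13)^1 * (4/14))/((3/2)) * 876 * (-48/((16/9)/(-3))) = 7379424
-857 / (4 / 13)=-11141 / 4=-2785.25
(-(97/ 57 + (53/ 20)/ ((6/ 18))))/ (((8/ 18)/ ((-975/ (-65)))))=-99027/ 304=-325.75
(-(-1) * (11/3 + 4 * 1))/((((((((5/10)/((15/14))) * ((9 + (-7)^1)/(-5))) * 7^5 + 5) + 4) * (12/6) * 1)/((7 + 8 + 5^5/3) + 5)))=-79625/61206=-1.30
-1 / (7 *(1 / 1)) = -1 / 7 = -0.14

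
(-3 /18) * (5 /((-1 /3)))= 5 /2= 2.50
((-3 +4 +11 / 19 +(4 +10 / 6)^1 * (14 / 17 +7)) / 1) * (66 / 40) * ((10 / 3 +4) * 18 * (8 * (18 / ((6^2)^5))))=316657 / 13296960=0.02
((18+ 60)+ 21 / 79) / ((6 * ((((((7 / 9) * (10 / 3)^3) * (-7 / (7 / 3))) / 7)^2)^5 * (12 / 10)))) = 8352316170372110086287 / 63200000000000000000000000000000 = 0.00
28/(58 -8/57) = 798/1649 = 0.48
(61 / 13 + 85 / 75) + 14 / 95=4426 / 741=5.97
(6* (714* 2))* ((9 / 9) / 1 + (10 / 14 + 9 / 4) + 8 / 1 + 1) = 111078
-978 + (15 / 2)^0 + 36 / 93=-30275 / 31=-976.61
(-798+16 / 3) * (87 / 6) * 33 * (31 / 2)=-11758021 / 2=-5879010.50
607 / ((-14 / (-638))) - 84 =193045 / 7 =27577.86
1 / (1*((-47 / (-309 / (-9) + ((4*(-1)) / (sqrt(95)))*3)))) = -103 / 141 + 12*sqrt(95) / 4465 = -0.70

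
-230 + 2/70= -8049/35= -229.97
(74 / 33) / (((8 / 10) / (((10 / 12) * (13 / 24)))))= 12025 / 9504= 1.27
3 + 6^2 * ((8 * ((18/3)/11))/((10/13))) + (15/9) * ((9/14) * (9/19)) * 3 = 208.74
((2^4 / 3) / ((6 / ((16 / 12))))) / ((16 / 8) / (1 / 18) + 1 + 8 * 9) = 32 / 2943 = 0.01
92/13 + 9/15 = 499/65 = 7.68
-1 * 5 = -5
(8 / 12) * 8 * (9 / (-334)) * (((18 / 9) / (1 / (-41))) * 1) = 1968 / 167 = 11.78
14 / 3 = 4.67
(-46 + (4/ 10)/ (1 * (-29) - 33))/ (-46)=7131/ 7130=1.00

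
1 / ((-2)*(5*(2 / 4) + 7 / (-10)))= -5 / 18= -0.28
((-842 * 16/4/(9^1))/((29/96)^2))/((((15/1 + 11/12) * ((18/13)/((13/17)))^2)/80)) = -7880167260160/1253403693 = -6287.01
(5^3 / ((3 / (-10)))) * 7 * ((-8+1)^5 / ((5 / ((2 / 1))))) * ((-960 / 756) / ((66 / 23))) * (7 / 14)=-3865610000 / 891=-4338507.30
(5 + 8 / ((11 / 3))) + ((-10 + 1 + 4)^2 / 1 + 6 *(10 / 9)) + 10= 1612 / 33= 48.85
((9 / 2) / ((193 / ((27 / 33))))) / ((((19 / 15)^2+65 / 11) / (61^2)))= 67815225 / 7178056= 9.45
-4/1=-4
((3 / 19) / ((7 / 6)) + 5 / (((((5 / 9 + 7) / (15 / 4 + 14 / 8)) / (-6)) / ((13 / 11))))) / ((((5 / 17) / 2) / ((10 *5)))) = -1160955 / 133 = -8728.98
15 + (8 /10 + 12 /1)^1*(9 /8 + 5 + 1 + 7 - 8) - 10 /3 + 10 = 100.07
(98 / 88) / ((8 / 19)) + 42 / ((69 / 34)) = 188965 / 8096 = 23.34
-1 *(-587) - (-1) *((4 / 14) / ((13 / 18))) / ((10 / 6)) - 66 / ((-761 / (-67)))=201321863 / 346255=581.43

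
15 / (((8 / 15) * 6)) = 75 / 16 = 4.69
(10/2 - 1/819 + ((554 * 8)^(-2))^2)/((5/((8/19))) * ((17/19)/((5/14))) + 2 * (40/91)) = 1579598982116410163/9678709175900258304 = 0.16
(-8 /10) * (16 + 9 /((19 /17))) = -1828 /95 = -19.24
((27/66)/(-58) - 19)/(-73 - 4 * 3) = 24253/108460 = 0.22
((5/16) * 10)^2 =625/64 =9.77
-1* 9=-9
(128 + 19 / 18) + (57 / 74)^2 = 129.65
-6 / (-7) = 6 / 7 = 0.86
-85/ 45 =-17/ 9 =-1.89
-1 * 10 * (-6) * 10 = 600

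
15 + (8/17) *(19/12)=15.75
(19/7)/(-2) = -19/14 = -1.36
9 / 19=0.47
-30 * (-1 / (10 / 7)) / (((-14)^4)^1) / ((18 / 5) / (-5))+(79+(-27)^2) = 26605799 / 32928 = 808.00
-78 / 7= -11.14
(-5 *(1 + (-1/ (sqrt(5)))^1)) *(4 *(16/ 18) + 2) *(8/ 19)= -2000/ 171 + 400 *sqrt(5)/ 171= -6.47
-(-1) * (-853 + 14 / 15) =-12781 / 15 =-852.07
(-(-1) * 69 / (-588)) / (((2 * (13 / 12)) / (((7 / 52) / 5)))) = -69 / 47320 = -0.00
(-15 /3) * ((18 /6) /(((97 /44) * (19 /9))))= -5940 /1843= -3.22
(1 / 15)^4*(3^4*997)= 997 / 625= 1.60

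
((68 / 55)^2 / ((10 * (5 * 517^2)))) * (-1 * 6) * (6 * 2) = -166464 / 20213730625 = -0.00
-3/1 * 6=-18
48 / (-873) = -0.05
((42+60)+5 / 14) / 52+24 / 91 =125 / 56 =2.23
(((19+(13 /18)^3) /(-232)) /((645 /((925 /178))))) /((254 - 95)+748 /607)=-12689896475 /3021718081315968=-0.00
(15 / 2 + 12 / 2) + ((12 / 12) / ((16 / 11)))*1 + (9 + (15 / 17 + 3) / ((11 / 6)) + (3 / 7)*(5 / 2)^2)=53281 / 1904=27.98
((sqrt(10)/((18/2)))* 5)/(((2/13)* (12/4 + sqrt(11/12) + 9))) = -65* sqrt(330)/15453 + 520* sqrt(10)/1717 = 0.88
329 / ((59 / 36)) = 11844 / 59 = 200.75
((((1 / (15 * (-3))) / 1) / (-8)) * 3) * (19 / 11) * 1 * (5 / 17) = 19 / 4488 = 0.00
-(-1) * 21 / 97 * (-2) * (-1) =42 / 97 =0.43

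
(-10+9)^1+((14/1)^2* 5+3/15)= 4896/5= 979.20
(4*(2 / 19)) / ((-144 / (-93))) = 31 / 114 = 0.27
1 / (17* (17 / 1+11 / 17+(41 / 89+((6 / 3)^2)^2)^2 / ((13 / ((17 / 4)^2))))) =1647568 / 11038673825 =0.00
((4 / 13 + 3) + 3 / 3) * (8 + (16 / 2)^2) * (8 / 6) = 5376 / 13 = 413.54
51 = 51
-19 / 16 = -1.19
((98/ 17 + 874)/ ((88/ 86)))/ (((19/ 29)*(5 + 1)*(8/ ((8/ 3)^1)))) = 4662533/ 63954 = 72.90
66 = 66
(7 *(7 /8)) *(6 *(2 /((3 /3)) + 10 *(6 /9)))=637 /2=318.50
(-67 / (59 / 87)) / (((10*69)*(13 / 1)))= -1943 / 176410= -0.01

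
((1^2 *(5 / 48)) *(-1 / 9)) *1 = -5 / 432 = -0.01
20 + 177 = 197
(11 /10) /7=11 /70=0.16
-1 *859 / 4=-859 / 4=-214.75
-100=-100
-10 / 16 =-5 / 8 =-0.62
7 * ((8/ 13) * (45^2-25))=112000/ 13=8615.38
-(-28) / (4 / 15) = 105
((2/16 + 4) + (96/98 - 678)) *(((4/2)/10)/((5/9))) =-242.24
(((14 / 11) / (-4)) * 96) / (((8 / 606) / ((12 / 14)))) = -21816 / 11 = -1983.27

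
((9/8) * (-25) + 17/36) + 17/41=-80407/2952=-27.24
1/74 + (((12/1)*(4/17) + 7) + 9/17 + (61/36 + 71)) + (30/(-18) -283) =-4565161/22644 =-201.61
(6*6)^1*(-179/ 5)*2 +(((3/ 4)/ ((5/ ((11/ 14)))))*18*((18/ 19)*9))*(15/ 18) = -6816321/ 2660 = -2562.53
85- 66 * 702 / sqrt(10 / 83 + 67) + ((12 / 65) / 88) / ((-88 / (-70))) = 1069661 / 12584- 15444 * sqrt(51377) / 619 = -5570.27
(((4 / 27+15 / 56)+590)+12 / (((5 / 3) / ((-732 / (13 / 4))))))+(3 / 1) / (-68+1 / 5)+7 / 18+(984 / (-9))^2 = 121305538457 / 11105640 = 10922.88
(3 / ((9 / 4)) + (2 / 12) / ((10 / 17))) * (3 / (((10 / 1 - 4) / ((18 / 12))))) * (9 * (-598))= -261027 / 40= -6525.68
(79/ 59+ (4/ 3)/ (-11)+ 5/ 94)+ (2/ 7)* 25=10779163/ 1281126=8.41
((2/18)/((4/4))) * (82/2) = 41/9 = 4.56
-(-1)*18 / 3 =6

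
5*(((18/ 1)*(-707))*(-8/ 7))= 72720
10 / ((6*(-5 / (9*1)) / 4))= -12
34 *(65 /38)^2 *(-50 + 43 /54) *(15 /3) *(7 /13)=-513797375 /38988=-13178.35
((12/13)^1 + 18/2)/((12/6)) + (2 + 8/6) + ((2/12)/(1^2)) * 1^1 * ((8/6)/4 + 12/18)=110/13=8.46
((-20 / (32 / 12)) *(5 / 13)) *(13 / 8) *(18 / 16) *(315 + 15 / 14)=-2986875 / 1792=-1666.78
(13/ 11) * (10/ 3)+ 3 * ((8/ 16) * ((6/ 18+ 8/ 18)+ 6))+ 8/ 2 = 1195/ 66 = 18.11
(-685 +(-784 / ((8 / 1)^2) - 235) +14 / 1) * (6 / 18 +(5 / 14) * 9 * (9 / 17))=-5336869 / 2856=-1868.65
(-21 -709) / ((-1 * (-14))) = -365 / 7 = -52.14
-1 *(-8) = 8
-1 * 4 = -4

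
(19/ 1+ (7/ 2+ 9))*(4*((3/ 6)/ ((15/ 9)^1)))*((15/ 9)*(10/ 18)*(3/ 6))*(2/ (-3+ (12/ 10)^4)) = -21875/ 579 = -37.78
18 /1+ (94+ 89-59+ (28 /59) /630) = 377012 /2655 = 142.00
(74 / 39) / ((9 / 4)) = 0.84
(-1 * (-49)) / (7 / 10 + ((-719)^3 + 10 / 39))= -2730 / 20708719091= -0.00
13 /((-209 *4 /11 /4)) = -13 /19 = -0.68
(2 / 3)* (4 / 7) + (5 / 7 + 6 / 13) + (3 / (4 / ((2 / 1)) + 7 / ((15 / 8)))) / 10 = 75557 / 46956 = 1.61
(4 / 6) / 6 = 1 / 9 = 0.11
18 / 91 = 0.20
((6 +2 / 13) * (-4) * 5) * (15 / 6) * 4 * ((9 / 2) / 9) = -8000 / 13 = -615.38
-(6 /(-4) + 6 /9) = 5 /6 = 0.83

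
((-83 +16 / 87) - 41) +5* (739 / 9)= 74839 / 261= 286.74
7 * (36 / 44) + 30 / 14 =606 / 77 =7.87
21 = 21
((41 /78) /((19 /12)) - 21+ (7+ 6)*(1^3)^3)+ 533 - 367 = 39108 /247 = 158.33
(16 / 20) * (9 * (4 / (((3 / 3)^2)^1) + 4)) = 288 / 5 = 57.60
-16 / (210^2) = -4 / 11025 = -0.00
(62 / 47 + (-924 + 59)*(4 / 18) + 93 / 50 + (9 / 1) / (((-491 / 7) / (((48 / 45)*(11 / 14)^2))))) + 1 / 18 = -2290687757 / 12115425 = -189.07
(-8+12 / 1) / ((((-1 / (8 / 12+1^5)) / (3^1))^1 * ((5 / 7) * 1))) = -28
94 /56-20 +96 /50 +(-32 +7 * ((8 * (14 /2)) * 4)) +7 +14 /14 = 1069319 /700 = 1527.60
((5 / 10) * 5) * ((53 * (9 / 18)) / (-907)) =-265 / 3628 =-0.07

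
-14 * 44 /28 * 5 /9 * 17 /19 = -1870 /171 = -10.94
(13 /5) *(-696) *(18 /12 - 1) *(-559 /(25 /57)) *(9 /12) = 108111159 /125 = 864889.27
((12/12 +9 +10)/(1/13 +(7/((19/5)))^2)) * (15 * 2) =1407900/8143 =172.90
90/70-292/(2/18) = -18387/7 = -2626.71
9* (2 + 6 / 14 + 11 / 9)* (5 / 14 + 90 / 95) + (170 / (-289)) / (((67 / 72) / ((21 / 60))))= 45217183 / 1060409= 42.64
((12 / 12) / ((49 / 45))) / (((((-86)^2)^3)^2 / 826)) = 2655 / 572861267109556295284736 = 0.00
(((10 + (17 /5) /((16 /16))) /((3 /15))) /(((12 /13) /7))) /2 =254.04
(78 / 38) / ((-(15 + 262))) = -39 / 5263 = -0.01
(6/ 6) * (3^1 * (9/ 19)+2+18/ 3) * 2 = 358/ 19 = 18.84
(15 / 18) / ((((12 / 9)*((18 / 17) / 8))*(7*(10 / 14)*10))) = 17 / 180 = 0.09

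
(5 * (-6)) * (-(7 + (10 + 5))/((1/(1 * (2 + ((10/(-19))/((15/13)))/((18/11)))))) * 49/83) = 9518740/14193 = 670.66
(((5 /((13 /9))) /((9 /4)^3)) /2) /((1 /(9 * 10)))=1600 /117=13.68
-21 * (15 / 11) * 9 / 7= -405 / 11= -36.82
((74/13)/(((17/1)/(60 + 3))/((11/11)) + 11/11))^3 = 12665630691/140608000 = 90.08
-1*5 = -5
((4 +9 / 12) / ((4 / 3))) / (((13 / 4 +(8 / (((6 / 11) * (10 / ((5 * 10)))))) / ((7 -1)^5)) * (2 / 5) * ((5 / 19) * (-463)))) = -789507 / 35204668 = -0.02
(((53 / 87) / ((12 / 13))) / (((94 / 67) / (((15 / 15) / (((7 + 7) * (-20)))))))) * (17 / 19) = -784771 / 522083520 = -0.00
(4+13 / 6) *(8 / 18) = 74 / 27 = 2.74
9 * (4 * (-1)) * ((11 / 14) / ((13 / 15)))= -2970 / 91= -32.64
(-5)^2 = 25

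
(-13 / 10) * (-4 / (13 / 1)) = 2 / 5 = 0.40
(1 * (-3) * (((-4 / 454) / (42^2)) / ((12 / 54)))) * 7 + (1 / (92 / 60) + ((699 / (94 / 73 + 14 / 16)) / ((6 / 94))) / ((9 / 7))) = 6545583287447 / 1661718996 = 3939.04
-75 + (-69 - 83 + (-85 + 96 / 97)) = -30168 / 97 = -311.01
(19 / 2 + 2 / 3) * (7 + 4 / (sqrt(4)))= 183 / 2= 91.50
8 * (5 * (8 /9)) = 320 /9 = 35.56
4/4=1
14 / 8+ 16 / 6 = 53 / 12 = 4.42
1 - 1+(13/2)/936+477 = 68689/144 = 477.01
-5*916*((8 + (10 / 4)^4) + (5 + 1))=-972105 / 4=-243026.25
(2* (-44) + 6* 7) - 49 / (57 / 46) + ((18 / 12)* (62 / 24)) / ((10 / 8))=-46993 / 570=-82.44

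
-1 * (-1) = 1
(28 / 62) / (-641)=-14 / 19871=-0.00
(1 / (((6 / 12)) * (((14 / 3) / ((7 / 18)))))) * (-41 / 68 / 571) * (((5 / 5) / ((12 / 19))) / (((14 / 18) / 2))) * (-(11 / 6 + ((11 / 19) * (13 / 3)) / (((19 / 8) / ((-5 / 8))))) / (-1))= -4961 / 5901856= -0.00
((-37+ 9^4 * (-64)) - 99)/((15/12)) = -336032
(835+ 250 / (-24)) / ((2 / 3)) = 9895 / 8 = 1236.88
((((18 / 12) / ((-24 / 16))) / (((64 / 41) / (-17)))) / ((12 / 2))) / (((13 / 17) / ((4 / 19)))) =11849 / 23712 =0.50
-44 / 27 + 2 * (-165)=-8954 / 27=-331.63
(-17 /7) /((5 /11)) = -187 /35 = -5.34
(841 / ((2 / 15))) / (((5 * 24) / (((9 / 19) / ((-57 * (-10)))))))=2523 / 57760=0.04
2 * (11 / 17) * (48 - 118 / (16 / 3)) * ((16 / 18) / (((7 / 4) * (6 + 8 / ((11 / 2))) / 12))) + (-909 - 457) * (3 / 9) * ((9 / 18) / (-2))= 4133861 / 29274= 141.21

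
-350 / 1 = -350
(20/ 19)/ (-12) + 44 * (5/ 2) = 6265/ 57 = 109.91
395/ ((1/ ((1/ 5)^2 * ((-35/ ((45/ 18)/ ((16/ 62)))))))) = -8848/ 155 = -57.08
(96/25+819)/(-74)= -20571/1850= -11.12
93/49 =1.90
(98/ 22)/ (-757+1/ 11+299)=-49/ 5037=-0.01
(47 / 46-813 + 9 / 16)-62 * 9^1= -503945 / 368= -1369.42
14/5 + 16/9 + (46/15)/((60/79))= 3877/450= 8.62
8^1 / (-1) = -8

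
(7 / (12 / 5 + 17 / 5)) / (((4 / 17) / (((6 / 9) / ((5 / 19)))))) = 2261 / 174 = 12.99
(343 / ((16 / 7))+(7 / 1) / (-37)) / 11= 88725 / 6512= 13.62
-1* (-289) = 289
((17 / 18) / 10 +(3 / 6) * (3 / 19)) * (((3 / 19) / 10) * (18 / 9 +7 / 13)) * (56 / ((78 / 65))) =45661 / 140790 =0.32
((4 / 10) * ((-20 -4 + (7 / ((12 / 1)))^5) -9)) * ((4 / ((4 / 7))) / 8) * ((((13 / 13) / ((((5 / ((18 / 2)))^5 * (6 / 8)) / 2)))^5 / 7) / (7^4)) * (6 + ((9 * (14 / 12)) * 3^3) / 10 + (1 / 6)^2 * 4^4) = -165227173240533086482740664686 / 17888844013214111328125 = -9236324.78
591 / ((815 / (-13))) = -7683 / 815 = -9.43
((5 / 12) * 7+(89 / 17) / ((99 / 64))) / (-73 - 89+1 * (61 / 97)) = -4114643 / 105375996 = -0.04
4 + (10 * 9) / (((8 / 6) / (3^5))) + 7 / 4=65633 / 4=16408.25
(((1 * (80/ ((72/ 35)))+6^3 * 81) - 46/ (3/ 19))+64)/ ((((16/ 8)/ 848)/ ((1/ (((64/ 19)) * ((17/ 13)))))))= 1665979.48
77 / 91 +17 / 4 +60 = 3385 / 52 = 65.10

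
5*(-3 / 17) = -15 / 17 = -0.88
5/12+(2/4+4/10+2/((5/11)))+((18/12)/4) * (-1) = 641/120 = 5.34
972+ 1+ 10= 983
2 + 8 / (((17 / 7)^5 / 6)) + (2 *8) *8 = 185388146 / 1419857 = 130.57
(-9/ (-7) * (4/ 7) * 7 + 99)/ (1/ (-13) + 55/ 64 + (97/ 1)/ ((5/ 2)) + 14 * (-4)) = -3032640/ 478079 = -6.34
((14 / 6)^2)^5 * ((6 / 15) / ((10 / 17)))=3252.95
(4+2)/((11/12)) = 72/11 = 6.55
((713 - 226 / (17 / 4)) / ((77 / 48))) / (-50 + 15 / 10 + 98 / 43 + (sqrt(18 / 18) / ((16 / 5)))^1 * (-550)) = -185215104 / 98207725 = -1.89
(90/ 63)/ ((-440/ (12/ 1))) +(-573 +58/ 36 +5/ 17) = -13457053/ 23562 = -571.13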